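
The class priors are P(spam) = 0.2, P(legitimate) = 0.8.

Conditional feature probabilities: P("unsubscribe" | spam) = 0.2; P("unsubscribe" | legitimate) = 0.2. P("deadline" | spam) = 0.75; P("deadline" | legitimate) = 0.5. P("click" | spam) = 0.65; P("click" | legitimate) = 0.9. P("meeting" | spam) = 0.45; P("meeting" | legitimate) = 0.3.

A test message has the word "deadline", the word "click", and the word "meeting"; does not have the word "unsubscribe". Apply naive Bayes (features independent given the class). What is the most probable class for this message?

legitimate

spam: 0.2 × (1−0.2) × 0.75 × 0.65 × 0.45 = 0.0351
legitimate: 0.8 × (1−0.2) × 0.5 × 0.9 × 0.3 = 0.0864
Highest score → legitimate.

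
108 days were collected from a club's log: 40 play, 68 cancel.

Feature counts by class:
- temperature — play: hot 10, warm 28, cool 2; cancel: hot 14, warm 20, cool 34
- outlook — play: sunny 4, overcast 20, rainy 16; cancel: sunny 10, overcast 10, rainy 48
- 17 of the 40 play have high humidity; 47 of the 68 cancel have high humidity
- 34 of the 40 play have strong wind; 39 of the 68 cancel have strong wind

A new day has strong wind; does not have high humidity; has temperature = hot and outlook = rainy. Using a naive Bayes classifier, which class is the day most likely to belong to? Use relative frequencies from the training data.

play

play: (40/108) × (10/40) × (16/40) × (23/40) × (34/40) ≈ 0.0181019
cancel: (68/108) × (14/68) × (48/68) × (21/68) × (39/68) ≈ 0.016207
Highest score → play.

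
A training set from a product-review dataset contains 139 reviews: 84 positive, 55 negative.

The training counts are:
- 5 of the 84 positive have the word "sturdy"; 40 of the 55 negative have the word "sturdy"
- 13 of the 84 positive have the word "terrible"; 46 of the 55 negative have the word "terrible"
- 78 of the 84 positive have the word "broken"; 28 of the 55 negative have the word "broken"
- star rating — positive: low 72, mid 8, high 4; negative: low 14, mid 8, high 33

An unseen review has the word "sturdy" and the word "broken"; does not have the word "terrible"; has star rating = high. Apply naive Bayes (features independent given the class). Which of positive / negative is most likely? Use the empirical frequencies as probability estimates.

positive: (84/139) × (5/84) × (71/84) × (78/84) × (4/84) ≈ 0.00134441
negative: (55/139) × (40/55) × (9/55) × (28/55) × (33/55) ≈ 0.0143837
Highest score → negative.

negative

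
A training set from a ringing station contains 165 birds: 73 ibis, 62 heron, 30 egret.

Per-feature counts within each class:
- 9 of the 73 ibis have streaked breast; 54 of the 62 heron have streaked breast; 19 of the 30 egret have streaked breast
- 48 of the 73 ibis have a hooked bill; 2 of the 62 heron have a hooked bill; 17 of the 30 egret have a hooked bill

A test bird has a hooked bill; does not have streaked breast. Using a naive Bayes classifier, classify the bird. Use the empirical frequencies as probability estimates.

ibis: (73/165) × (64/73) × (48/73) ≈ 0.255044
heron: (62/165) × (8/62) × (2/62) ≈ 0.00156403
egret: (30/165) × (11/30) × (17/30) ≈ 0.0377778
Highest score → ibis.

ibis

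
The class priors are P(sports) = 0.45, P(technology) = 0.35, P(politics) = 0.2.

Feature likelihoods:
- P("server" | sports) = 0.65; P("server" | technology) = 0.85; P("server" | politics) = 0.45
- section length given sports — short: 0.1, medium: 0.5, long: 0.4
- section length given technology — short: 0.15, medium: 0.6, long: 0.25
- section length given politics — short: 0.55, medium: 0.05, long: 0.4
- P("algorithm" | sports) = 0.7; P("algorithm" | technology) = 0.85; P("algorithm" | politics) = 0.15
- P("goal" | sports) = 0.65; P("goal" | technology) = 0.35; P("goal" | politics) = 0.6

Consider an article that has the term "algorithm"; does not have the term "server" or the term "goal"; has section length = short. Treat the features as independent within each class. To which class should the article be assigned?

technology

sports: 0.45 × (1−0.65) × 0.1 × 0.7 × (1−0.65) = 0.00385875
technology: 0.35 × (1−0.85) × 0.15 × 0.85 × (1−0.35) = 0.0043509375
politics: 0.2 × (1−0.45) × 0.55 × 0.15 × (1−0.6) = 0.00363
Highest score → technology.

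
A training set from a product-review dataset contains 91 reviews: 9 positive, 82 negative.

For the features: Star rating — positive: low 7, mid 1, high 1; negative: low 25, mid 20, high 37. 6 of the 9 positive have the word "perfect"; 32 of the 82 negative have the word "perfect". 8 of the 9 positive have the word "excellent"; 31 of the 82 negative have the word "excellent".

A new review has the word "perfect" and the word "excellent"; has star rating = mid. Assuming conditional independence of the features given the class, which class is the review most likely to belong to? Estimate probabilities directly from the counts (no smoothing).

negative

positive: (9/91) × (1/9) × (6/9) × (8/9) ≈ 0.00651201
negative: (82/91) × (20/82) × (32/82) × (31/82) ≈ 0.0324244
Highest score → negative.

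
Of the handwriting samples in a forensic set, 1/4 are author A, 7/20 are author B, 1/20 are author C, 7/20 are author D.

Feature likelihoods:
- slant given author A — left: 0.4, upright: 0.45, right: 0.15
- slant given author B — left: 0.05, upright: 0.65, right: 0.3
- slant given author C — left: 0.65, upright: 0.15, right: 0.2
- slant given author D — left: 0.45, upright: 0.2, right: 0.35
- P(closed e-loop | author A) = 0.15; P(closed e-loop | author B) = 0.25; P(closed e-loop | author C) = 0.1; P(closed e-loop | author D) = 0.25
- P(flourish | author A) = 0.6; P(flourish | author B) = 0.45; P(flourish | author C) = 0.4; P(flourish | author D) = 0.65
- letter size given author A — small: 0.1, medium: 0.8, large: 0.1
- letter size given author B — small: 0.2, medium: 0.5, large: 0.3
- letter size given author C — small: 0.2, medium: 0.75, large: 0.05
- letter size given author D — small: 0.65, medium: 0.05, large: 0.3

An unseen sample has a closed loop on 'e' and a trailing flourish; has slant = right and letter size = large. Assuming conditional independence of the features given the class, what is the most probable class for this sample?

author A: 0.25 × 0.15 × 0.15 × 0.6 × 0.1 = 0.0003375
author B: 0.35 × 0.3 × 0.25 × 0.45 × 0.3 = 0.00354375
author C: 0.05 × 0.2 × 0.1 × 0.4 × 0.05 = 0.00002
author D: 0.35 × 0.35 × 0.25 × 0.65 × 0.3 = 0.005971875
Highest score → author D.

author D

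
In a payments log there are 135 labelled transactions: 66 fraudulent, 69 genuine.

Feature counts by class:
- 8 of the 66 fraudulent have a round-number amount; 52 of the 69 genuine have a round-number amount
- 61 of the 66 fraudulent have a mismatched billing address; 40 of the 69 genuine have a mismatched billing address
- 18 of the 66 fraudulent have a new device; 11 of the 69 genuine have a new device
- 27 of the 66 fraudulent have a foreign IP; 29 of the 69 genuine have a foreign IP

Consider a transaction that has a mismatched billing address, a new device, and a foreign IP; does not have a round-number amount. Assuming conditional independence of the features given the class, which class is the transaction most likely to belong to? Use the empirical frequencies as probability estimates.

fraudulent

fraudulent: (66/135) × (58/66) × (61/66) × (18/66) × (27/66) ≈ 0.0443025
genuine: (69/135) × (17/69) × (40/69) × (11/69) × (29/69) ≈ 0.00489124
Highest score → fraudulent.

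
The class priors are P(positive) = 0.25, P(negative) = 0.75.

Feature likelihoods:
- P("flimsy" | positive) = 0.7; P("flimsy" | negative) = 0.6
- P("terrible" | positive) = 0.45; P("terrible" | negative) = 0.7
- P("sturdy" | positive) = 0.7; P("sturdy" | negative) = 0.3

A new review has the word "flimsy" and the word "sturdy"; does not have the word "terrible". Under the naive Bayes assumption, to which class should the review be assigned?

positive: 0.25 × 0.7 × (1−0.45) × 0.7 = 0.067375
negative: 0.75 × 0.6 × (1−0.7) × 0.3 = 0.0405
Highest score → positive.

positive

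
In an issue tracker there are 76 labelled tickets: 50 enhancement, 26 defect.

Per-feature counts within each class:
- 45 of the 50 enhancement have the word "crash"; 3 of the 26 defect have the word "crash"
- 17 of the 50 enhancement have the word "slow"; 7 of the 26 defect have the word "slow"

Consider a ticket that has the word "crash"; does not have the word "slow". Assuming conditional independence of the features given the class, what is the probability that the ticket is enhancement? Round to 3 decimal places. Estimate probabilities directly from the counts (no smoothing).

enhancement: (50/76) × (45/50) × (33/50) ≈ 0.390789
defect: (26/76) × (3/26) × (19/26) ≈ 0.0288462
P(enhancement | x) = 0.390789 / 0.4196352 ≈ 0.931

0.931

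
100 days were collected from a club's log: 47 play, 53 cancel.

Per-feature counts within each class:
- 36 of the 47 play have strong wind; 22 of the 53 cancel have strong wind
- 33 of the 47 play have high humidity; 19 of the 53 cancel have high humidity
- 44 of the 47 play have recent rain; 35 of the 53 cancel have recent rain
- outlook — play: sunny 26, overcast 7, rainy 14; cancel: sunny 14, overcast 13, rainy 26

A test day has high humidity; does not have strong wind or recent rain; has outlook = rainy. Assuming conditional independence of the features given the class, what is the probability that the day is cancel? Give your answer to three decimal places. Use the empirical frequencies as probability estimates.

0.927

play: (47/100) × (11/47) × (33/47) × (3/47) × (14/47) ≈ 0.00146846
cancel: (53/100) × (31/53) × (19/53) × (18/53) × (26/53) ≈ 0.0185154
P(cancel | x) = 0.0185154 / 0.01998386 ≈ 0.927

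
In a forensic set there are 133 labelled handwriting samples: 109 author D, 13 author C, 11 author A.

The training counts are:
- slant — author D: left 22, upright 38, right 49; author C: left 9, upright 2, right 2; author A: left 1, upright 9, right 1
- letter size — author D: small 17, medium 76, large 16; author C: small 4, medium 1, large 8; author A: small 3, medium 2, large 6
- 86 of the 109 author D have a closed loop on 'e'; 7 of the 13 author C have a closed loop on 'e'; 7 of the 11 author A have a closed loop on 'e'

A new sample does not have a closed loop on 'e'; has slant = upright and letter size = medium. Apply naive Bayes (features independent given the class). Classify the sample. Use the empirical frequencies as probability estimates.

author D

author D: (109/133) × (38/109) × (76/109) × (23/109) ≈ 0.0420359
author C: (13/133) × (2/13) × (1/13) × (6/13) ≈ 0.000533879
author A: (11/133) × (9/11) × (2/11) × (4/11) ≈ 0.00447399
Highest score → author D.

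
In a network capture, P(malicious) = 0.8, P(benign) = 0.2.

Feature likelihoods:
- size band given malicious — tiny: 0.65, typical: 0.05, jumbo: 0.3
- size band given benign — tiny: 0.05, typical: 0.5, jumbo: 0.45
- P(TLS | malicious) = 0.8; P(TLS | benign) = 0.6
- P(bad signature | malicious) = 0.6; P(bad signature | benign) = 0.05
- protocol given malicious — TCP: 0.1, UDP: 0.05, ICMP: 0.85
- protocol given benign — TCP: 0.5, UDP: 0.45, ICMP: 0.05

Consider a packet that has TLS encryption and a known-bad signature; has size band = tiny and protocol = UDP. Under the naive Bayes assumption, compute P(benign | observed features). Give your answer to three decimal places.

0.011

malicious: 0.8 × 0.65 × 0.8 × 0.6 × 0.05 = 0.01248
benign: 0.2 × 0.05 × 0.6 × 0.05 × 0.45 = 0.000135
P(benign | x) = 0.000135 / 0.012615 ≈ 0.011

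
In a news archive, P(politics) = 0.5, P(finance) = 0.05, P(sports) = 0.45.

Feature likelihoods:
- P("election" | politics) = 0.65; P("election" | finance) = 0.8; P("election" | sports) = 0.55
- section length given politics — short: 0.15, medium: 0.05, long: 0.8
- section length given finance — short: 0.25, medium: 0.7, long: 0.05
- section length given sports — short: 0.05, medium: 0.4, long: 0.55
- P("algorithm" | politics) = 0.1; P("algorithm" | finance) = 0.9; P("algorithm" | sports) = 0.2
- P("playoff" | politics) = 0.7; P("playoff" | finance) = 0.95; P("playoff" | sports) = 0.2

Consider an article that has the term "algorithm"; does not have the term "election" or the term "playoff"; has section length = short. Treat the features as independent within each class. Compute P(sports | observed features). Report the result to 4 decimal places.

politics: 0.5 × (1−0.65) × 0.15 × 0.1 × (1−0.7) = 0.0007875
finance: 0.05 × (1−0.8) × 0.25 × 0.9 × (1−0.95) = 0.0001125
sports: 0.45 × (1−0.55) × 0.05 × 0.2 × (1−0.2) = 0.00162
P(sports | x) = 0.00162 / 0.00252 ≈ 0.6429

0.6429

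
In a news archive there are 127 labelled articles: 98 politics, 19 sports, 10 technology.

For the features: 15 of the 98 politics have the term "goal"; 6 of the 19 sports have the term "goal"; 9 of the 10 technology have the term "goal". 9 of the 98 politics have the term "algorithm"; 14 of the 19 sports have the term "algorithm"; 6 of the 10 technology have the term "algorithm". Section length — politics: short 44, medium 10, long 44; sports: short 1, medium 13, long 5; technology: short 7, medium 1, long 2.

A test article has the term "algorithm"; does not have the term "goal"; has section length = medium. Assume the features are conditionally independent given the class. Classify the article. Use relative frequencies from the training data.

sports

politics: (98/127) × (83/98) × (9/98) × (10/98) ≈ 0.00612442
sports: (19/127) × (13/19) × (14/19) × (13/19) ≈ 0.0516064
technology: (10/127) × (1/10) × (6/10) × (1/10) ≈ 0.000472441
Highest score → sports.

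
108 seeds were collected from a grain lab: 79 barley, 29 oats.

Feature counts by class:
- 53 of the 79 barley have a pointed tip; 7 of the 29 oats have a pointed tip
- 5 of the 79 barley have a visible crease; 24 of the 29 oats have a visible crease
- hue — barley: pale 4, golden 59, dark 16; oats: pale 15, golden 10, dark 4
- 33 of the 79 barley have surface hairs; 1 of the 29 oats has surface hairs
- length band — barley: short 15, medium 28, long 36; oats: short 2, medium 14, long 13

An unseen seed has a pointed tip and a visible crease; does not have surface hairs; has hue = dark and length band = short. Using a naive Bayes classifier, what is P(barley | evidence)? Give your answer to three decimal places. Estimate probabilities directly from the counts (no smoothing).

0.585

barley: (79/108) × (53/79) × (5/79) × (16/79) × (46/79) × (15/79) ≈ 0.000695477
oats: (29/108) × (7/29) × (24/29) × (4/29) × (28/29) × (2/29) ≈ 0.000492653
P(barley | x) = 0.000695477 / 0.00118813 ≈ 0.585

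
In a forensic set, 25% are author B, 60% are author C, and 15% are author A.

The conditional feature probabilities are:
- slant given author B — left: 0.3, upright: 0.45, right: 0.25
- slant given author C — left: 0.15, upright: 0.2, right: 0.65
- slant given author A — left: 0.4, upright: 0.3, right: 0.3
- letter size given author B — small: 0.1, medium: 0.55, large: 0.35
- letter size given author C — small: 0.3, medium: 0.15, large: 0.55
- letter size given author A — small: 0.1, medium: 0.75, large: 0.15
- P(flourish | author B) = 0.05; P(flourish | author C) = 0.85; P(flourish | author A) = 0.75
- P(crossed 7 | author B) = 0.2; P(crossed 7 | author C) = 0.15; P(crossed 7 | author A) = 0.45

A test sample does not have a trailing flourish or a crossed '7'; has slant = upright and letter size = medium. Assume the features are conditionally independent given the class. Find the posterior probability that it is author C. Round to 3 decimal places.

0.043

author B: 0.25 × 0.45 × 0.55 × (1−0.05) × (1−0.2) = 0.047025
author C: 0.6 × 0.2 × 0.15 × (1−0.85) × (1−0.15) = 0.002295
author A: 0.15 × 0.3 × 0.75 × (1−0.75) × (1−0.45) = 0.004640625
P(author C | x) = 0.002295 / 0.053960625 ≈ 0.043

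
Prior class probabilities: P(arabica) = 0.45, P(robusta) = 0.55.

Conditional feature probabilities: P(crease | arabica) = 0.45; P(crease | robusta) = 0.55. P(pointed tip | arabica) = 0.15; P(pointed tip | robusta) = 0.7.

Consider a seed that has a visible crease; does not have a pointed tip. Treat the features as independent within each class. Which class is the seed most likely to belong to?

arabica: 0.45 × 0.45 × (1−0.15) = 0.172125
robusta: 0.55 × 0.55 × (1−0.7) = 0.09075
Highest score → arabica.

arabica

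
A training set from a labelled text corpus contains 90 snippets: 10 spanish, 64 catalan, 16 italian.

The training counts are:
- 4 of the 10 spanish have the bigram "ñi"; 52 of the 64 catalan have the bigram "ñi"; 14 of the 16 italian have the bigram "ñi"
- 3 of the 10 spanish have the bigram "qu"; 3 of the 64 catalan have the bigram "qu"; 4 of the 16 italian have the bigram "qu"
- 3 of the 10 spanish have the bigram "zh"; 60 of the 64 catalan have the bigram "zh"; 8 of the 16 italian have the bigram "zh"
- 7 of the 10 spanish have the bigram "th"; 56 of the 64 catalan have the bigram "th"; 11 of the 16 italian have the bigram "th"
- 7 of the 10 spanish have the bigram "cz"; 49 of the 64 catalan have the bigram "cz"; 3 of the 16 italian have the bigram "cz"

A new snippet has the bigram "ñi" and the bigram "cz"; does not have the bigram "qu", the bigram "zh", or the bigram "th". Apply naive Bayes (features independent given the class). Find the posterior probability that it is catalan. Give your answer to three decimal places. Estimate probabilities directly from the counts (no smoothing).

spanish: (10/90) × (4/10) × (7/10) × (7/10) × (3/10) × (7/10) ≈ 0.00457333
catalan: (64/90) × (52/64) × (61/64) × (4/64) × (8/64) × (49/64) ≈ 0.00329395
italian: (16/90) × (14/16) × (12/16) × (8/16) × (5/16) × (3/16) = 0.00341796875
P(catalan | x) = 0.00329395 / 0.01128524875 ≈ 0.292

0.292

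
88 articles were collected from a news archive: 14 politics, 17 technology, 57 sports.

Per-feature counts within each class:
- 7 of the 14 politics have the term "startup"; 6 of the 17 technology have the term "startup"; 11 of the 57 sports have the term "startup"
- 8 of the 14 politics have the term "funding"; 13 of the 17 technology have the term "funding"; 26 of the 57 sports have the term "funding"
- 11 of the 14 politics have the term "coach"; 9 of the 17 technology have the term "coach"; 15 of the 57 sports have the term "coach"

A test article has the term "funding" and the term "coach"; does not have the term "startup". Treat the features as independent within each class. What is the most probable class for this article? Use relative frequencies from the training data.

sports

politics: (14/88) × (7/14) × (8/14) × (11/14) ≈ 0.0357143
technology: (17/88) × (11/17) × (13/17) × (9/17) ≈ 0.0506055
sports: (57/88) × (46/57) × (26/57) × (15/57) ≈ 0.0627466
Highest score → sports.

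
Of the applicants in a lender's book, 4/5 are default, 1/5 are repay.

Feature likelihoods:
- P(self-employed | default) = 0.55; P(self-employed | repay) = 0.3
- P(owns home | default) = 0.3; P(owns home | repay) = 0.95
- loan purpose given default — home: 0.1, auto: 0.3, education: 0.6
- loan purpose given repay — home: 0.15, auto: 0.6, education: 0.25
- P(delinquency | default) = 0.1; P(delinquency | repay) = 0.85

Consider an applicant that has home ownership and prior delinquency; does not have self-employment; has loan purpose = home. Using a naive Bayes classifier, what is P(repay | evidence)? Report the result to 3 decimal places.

default: 0.8 × (1−0.55) × 0.3 × 0.1 × 0.1 = 0.00108
repay: 0.2 × (1−0.3) × 0.95 × 0.15 × 0.85 = 0.0169575
P(repay | x) = 0.0169575 / 0.0180375 ≈ 0.940

0.940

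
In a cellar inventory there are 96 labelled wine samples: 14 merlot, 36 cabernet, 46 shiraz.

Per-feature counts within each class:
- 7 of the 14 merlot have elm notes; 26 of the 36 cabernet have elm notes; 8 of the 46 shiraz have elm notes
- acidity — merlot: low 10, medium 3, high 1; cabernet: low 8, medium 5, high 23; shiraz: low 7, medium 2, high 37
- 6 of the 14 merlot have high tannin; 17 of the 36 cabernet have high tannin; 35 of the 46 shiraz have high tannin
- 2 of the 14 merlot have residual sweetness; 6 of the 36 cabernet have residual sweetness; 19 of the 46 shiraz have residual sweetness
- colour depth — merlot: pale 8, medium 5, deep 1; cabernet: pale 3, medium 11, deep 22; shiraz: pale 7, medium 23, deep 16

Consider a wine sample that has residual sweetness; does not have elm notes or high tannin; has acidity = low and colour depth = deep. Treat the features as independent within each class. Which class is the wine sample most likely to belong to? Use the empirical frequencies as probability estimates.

merlot: (14/96) × (7/14) × (10/14) × (8/14) × (2/14) × (1/14) ≈ 0.000303693
cabernet: (36/96) × (10/36) × (8/36) × (19/36) × (6/36) × (22/36) ≈ 0.00124433
shiraz: (46/96) × (38/46) × (7/46) × (11/46) × (19/46) × (16/46) ≈ 0.0020694
Highest score → shiraz.

shiraz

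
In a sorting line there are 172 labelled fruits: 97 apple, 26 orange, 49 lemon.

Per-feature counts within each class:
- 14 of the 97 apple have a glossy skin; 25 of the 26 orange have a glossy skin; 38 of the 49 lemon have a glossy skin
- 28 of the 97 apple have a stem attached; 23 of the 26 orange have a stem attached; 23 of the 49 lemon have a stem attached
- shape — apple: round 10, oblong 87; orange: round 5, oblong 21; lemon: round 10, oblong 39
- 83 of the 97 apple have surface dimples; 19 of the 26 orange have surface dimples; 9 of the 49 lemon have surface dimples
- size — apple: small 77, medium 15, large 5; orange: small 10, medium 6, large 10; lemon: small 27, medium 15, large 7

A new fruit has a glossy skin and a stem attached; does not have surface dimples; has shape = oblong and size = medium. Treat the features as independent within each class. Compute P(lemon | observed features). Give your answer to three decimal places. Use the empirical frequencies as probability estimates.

0.749

apple: (97/172) × (14/97) × (28/97) × (87/97) × (14/97) × (15/97) ≈ 0.000470337
orange: (26/172) × (25/26) × (23/26) × (21/26) × (7/26) × (6/26) ≈ 0.0064523
lemon: (49/172) × (38/49) × (23/49) × (39/49) × (40/49) × (15/49) ≈ 0.020626
P(lemon | x) = 0.020626 / 0.027548637 ≈ 0.749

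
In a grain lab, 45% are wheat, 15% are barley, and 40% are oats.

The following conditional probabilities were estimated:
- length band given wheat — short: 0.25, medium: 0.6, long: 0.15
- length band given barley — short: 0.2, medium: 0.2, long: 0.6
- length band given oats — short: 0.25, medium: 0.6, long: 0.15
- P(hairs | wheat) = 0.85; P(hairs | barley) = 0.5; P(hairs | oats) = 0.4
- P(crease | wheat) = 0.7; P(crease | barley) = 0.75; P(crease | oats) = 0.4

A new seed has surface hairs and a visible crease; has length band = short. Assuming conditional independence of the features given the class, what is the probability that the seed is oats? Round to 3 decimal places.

wheat: 0.45 × 0.25 × 0.85 × 0.7 = 0.0669375
barley: 0.15 × 0.2 × 0.5 × 0.75 = 0.01125
oats: 0.4 × 0.25 × 0.4 × 0.4 = 0.016
P(oats | x) = 0.016 / 0.0941875 ≈ 0.170

0.170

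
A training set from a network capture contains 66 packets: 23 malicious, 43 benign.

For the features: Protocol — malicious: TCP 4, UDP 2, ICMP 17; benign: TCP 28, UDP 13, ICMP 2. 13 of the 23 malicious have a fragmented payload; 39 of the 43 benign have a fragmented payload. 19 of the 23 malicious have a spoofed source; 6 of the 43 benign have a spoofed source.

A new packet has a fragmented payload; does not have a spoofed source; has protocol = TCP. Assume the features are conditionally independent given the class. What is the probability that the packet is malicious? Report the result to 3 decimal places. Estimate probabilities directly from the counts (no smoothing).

malicious: (23/66) × (4/23) × (13/23) × (4/23) ≈ 0.0059575
benign: (43/66) × (28/43) × (39/43) × (37/43) ≈ 0.331088
P(malicious | x) = 0.0059575 / 0.3370455 ≈ 0.018

0.018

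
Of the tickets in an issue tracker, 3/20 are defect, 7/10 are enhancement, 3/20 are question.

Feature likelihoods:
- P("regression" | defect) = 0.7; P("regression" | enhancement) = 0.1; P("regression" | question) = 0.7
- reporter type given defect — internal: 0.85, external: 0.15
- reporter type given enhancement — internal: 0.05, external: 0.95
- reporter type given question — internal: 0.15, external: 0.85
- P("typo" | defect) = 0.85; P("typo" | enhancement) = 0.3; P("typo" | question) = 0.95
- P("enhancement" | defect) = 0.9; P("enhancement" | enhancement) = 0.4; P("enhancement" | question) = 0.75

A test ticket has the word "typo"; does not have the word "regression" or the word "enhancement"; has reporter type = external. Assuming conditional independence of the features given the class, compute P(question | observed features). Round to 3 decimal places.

defect: 0.15 × (1−0.7) × 0.15 × 0.85 × (1−0.9) = 0.00057375
enhancement: 0.7 × (1−0.1) × 0.95 × 0.3 × (1−0.4) = 0.10773
question: 0.15 × (1−0.7) × 0.85 × 0.95 × (1−0.75) = 0.009084375
P(question | x) = 0.009084375 / 0.117388125 ≈ 0.077

0.077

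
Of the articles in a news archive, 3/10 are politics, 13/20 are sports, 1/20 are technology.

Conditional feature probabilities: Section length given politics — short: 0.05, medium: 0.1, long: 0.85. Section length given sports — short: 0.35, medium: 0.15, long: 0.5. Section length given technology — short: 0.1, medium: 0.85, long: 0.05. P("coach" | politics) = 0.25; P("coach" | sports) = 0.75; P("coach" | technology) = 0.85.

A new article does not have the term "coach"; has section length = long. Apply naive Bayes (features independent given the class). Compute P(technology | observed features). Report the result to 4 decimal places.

0.0014

politics: 0.3 × 0.85 × (1−0.25) = 0.19125
sports: 0.65 × 0.5 × (1−0.75) = 0.08125
technology: 0.05 × 0.05 × (1−0.85) = 0.000375
P(technology | x) = 0.000375 / 0.272875 ≈ 0.0014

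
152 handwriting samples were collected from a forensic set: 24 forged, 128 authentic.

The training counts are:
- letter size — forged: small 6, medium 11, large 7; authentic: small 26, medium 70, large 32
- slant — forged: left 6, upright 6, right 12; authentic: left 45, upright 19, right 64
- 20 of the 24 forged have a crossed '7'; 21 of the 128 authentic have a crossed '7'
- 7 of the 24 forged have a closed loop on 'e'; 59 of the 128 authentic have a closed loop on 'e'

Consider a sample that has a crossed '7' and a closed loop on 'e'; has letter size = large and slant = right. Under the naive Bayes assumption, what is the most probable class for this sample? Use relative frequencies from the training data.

authentic

forged: (24/152) × (7/24) × (12/24) × (20/24) × (7/24) ≈ 0.00559667
authentic: (128/152) × (32/128) × (64/128) × (21/128) × (59/128) ≈ 0.00796027
Highest score → authentic.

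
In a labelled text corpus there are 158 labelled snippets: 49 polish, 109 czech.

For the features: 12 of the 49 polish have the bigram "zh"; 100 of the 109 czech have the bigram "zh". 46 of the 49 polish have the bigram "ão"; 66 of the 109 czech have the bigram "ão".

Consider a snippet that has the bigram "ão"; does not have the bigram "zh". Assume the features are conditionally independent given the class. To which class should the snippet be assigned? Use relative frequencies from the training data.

polish: (49/158) × (37/49) × (46/49) ≈ 0.21984
czech: (109/158) × (9/109) × (66/109) ≈ 0.0344908
Highest score → polish.

polish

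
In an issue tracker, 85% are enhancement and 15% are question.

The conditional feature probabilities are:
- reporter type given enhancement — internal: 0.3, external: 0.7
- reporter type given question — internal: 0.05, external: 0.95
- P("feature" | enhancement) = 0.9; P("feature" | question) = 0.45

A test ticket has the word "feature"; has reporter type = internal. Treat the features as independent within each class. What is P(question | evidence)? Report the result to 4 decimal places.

0.0145

enhancement: 0.85 × 0.3 × 0.9 = 0.2295
question: 0.15 × 0.05 × 0.45 = 0.003375
P(question | x) = 0.003375 / 0.232875 ≈ 0.0145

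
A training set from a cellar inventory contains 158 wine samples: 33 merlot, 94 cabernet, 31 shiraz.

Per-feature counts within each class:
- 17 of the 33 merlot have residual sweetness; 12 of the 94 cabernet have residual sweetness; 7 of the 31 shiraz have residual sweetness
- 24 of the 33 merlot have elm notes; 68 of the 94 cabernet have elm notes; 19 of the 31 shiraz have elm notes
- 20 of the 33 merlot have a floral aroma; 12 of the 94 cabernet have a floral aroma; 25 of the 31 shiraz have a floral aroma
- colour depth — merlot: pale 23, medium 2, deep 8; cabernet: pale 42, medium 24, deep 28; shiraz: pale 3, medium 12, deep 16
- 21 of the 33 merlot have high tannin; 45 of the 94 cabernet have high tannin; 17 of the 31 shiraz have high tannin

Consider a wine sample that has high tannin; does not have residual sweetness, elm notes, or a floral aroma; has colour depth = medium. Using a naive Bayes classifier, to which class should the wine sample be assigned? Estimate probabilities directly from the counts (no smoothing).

cabernet

merlot: (33/158) × (16/33) × (9/33) × (13/33) × (2/33) × (21/33) ≈ 0.000419607
cabernet: (94/158) × (82/94) × (26/94) × (82/94) × (24/94) × (45/94) ≈ 0.0153058
shiraz: (31/158) × (24/31) × (12/31) × (6/31) × (12/31) × (17/31) ≈ 0.00241585
Highest score → cabernet.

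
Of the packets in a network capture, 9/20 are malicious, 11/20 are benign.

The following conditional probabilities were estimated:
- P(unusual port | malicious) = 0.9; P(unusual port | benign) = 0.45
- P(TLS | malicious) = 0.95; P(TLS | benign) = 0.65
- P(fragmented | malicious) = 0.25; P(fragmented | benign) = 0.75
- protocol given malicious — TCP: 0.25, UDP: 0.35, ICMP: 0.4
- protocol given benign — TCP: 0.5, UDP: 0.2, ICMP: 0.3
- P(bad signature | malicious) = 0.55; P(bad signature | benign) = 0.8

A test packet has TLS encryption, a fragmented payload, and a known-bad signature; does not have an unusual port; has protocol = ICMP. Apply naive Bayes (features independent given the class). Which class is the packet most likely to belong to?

benign

malicious: 0.45 × (1−0.9) × 0.95 × 0.25 × 0.4 × 0.55 = 0.00235125
benign: 0.55 × (1−0.45) × 0.65 × 0.75 × 0.3 × 0.8 = 0.0353925
Highest score → benign.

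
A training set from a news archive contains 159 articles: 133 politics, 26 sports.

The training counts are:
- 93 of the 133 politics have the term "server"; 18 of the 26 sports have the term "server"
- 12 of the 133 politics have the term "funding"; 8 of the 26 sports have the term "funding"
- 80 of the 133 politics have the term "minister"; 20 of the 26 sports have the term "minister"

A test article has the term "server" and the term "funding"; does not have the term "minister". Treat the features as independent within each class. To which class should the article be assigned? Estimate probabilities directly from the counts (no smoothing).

politics

politics: (133/159) × (93/133) × (12/133) × (53/133) ≈ 0.02103
sports: (26/159) × (18/26) × (8/26) × (6/26) ≈ 0.00803841
Highest score → politics.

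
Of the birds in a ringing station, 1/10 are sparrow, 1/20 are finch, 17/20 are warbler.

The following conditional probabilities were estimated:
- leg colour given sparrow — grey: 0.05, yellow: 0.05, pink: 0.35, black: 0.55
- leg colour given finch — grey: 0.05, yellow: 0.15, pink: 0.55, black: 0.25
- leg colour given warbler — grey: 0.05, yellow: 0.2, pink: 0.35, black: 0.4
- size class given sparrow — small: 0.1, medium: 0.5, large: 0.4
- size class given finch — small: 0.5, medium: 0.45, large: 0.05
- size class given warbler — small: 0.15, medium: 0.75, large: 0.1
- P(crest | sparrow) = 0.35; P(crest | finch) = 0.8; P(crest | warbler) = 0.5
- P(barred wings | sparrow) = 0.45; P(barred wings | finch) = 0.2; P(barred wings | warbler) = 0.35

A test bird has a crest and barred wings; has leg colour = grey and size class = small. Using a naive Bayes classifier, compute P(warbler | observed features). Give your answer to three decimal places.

0.800

sparrow: 0.1 × 0.05 × 0.1 × 0.35 × 0.45 = 0.00007875
finch: 0.05 × 0.05 × 0.5 × 0.8 × 0.2 = 0.0002
warbler: 0.85 × 0.05 × 0.15 × 0.5 × 0.35 = 0.001115625
P(warbler | x) = 0.001115625 / 0.001394375 ≈ 0.800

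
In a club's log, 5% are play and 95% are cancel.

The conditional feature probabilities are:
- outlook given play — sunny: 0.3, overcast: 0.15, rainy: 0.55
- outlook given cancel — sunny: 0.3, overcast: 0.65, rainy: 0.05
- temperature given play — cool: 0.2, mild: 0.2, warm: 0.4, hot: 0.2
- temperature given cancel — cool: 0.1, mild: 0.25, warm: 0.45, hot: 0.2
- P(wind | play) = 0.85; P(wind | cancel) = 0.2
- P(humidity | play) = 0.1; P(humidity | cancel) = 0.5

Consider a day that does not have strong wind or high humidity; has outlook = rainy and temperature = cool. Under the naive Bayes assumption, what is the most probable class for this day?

cancel

play: 0.05 × 0.55 × 0.2 × (1−0.85) × (1−0.1) = 0.0007425
cancel: 0.95 × 0.05 × 0.1 × (1−0.2) × (1−0.5) = 0.0019
Highest score → cancel.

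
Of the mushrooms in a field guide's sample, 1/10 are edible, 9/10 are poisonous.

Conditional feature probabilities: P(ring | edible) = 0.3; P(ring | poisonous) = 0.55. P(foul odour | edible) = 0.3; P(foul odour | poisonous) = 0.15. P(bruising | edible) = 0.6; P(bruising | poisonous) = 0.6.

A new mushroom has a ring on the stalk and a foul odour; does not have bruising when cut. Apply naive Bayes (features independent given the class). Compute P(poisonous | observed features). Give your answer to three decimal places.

0.892

edible: 0.1 × 0.3 × 0.3 × (1−0.6) = 0.0036
poisonous: 0.9 × 0.55 × 0.15 × (1−0.6) = 0.0297
P(poisonous | x) = 0.0297 / 0.0333 ≈ 0.892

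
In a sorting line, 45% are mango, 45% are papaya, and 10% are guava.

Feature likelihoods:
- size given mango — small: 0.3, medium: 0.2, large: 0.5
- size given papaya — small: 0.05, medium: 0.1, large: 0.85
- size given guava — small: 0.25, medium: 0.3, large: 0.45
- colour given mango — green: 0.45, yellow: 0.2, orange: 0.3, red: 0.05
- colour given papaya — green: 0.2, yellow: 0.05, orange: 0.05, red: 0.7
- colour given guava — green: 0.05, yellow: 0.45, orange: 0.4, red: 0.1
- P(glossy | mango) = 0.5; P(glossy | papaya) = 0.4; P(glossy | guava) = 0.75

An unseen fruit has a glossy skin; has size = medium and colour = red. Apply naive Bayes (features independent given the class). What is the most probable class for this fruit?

papaya

mango: 0.45 × 0.2 × 0.05 × 0.5 = 0.00225
papaya: 0.45 × 0.1 × 0.7 × 0.4 = 0.0126
guava: 0.1 × 0.3 × 0.1 × 0.75 = 0.00225
Highest score → papaya.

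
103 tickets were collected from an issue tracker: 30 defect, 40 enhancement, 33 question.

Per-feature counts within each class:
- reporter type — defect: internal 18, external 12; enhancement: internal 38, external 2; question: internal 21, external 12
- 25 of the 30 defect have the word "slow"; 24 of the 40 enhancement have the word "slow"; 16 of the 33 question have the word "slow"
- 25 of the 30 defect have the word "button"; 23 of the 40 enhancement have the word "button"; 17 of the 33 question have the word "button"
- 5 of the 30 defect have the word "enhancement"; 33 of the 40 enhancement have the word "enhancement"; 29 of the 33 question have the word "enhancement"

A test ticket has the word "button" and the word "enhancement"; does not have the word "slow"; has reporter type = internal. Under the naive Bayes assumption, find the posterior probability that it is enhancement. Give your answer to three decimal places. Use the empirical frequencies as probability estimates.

0.576

defect: (30/103) × (18/30) × (5/30) × (25/30) × (5/30) ≈ 0.00404531
enhancement: (40/103) × (38/40) × (16/40) × (23/40) × (33/40) ≈ 0.0700049
question: (33/103) × (21/33) × (17/33) × (17/33) × (29/33) ≈ 0.0475484
P(enhancement | x) = 0.0700049 / 0.12159861 ≈ 0.576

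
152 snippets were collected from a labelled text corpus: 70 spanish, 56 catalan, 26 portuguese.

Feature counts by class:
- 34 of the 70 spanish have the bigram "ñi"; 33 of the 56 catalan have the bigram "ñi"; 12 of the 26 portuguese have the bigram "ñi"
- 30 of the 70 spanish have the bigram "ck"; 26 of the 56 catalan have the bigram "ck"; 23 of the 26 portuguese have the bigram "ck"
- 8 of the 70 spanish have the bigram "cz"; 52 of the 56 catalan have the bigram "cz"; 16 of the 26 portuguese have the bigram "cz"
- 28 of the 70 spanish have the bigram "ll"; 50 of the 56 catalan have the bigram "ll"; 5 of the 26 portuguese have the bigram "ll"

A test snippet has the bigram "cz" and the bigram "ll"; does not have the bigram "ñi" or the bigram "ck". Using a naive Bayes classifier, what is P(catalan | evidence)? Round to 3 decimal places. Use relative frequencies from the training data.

0.900

spanish: (70/152) × (36/70) × (40/70) × (8/70) × (28/70) ≈ 0.0061869
catalan: (56/152) × (23/56) × (30/56) × (52/56) × (50/56) ≈ 0.067207
portuguese: (26/152) × (14/26) × (3/26) × (16/26) × (5/26) ≈ 0.0012577
P(catalan | x) = 0.067207 / 0.0746516 ≈ 0.900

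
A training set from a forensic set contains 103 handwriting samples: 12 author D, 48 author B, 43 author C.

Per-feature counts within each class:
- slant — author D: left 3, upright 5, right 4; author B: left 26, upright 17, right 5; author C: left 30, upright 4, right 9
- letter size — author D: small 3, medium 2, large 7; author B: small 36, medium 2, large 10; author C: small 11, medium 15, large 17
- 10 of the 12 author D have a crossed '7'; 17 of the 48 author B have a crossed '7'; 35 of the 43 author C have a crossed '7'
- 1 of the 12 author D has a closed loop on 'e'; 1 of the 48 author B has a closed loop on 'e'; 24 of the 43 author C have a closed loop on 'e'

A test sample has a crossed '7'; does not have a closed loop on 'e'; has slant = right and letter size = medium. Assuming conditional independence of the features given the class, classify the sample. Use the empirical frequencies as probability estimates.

author C

author D: (12/103) × (4/12) × (2/12) × (10/12) × (11/12) ≈ 0.00494426
author B: (48/103) × (5/48) × (2/48) × (17/48) × (47/48) ≈ 0.000701432
author C: (43/103) × (9/43) × (15/43) × (35/43) × (19/43) ≈ 0.0109626
Highest score → author C.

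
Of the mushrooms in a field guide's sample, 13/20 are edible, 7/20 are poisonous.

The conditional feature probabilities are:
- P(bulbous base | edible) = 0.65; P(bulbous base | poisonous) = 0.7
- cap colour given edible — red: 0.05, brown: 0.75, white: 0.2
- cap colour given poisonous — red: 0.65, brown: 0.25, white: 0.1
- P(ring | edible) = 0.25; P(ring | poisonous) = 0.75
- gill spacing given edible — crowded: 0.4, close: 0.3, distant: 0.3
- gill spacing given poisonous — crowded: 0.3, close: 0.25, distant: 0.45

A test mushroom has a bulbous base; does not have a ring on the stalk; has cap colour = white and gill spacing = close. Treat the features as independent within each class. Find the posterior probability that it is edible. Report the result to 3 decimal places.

edible: 0.65 × 0.65 × 0.2 × (1−0.25) × 0.3 = 0.0190125
poisonous: 0.35 × 0.7 × 0.1 × (1−0.75) × 0.25 = 0.00153125
P(edible | x) = 0.0190125 / 0.02054375 ≈ 0.925

0.925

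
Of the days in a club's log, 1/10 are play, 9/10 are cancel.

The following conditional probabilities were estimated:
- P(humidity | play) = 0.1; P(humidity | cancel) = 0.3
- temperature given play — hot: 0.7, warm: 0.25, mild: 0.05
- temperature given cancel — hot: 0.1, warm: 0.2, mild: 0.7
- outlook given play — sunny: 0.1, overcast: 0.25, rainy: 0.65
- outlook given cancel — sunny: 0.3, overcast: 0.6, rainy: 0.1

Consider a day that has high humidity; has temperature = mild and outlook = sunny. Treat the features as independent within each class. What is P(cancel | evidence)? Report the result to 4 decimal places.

play: 0.1 × 0.1 × 0.05 × 0.1 = 0.00005
cancel: 0.9 × 0.3 × 0.7 × 0.3 = 0.0567
P(cancel | x) = 0.0567 / 0.05675 ≈ 0.9991

0.9991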